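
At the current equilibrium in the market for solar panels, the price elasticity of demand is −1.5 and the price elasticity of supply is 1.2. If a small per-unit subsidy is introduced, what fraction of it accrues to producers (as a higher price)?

For a small subsidy around the equilibrium, the benefit split depends on the relative slopes, which at a point are proportional to the elasticities.
Buyer share = εs/(εs + |εd|) = 1.2/(1.2 + 1.5) = 4/9; seller share = |εd|/(εs + |εd|) = 5/9.
So producers capture 5/9 of the subsidy.

Producer share = 5/9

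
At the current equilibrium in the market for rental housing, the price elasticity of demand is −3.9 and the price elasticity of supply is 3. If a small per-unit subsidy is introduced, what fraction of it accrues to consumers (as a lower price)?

Consumer share = 10/23

For a small subsidy around the equilibrium, the benefit split depends on the relative slopes, which at a point are proportional to the elasticities.
Buyer share = εs/(εs + |εd|) = 3/(3 + 3.9) = 10/23; seller share = |εd|/(εs + |εd|) = 13/23.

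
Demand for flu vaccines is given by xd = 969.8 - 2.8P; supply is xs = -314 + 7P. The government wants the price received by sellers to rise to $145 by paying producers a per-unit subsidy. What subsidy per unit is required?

At a seller price of 145, quantity supplied is -314 + 7·145 = 701.
Buyers absorb 701 only when they pay Pb with 969.8 − 2.8·Pb = 701, i.e. Pb = 96.
s = Ps − Pb = 145 − 96 = 49.

Required subsidy s = $49 per unit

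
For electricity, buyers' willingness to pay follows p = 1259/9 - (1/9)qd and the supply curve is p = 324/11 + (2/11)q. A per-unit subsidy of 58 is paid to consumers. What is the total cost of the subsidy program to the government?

Government cost = 33350

Pre-subsidy: 1259/9 - (1/9)q = 324/11 + (2/11)q gives q* = 377 and p* = 98.
With the rebate, buyers effectively pay pb = ps − 58, where ps is the price sellers receive.
On the curves, pb = 1259/9 - (1/9)q and ps = 324/11 + (2/11)q; the wedge ps − pb = 58 gives 324/11 + (2/11)q − (1259/9 - (1/9)q) = 58, so q' = 575.
Then pb = 1259/9 − (1/9)·575 = 76 and ps = 324/11 + (2/11)·575 = 134.
Government outlay = subsidy × quantity = 58 × 575 = 33350.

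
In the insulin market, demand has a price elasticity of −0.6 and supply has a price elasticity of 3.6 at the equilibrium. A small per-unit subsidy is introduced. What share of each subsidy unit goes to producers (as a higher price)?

Producer share = 1/7

For a small subsidy around the equilibrium, the benefit split depends on the relative slopes, which at a point are proportional to the elasticities.
Buyer share = εs/(εs + |εd|) = 3.6/(3.6 + 0.6) = 6/7; seller share = |εd|/(εs + |εd|) = 1/7.
So producers capture 1/7 of the subsidy.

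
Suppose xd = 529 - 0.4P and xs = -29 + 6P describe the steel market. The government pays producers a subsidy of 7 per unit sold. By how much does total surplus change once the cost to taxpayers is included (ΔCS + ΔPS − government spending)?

Net change in total surplus = -9.1875

Pre-subsidy: 529 - 0.4P = -29 + 6P gives P* = 87.1875, x* = 494.125.
With the subsidy, sellers receive Ps = Pb + 7 for each unit, where Pb is the price buyers pay.
Supply in terms of Pb becomes xs = -29 + 6(Pb + 7) = 13 + 6Pb. Setting this equal to demand: 529 - 0.4Pb = 13 + 6Pb, so Pb = 80.625.
Sellers receive Ps = 80.625 + 7 = 87.625; x' = 529 − 0.4·80.625 = 496.75.
ΔCS = ½(494.125 + 496.75)(87.1875 − 80.625) = 3251.30859375; ΔPS = ½(494.125 + 496.75)(87.625 − 87.1875) = 216.75390625.
Government spending = 7 × 496.75 = 3477.25.
Net change = 3251.30859375 + 216.75390625 − 3477.25 = -9.1875. The loss equals the DWL triangle ½·7·2.625.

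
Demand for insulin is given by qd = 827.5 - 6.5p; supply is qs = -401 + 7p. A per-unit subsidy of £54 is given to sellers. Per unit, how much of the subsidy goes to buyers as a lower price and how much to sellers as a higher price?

Pre-subsidy: 827.5 - 6.5p = -401 + 7p gives p* = 91, q* = 236.
With the subsidy, sellers receive ps = pb + 54 for each unit, where pb is the price buyers pay.
Supply in terms of pb becomes qs = -401 + 7(pb + 54) = -23 + 7pb. Setting this equal to demand: 827.5 - 6.5pb = -23 + 7pb, so pb = 63.
Sellers receive ps = 63 + 54 = 117; q' = 827.5 − 6.5·63 = 418.
Buyers' price falls by p* − pb = 91 − 63 = 28; sellers' price rises by ps − p* = 117 − 91 = 26.

Buyers gain £28 per unit; sellers gain £26 per unit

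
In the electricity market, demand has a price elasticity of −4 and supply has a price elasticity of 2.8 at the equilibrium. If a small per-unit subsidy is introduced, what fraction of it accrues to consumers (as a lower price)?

Consumer share = 7/17

For a small subsidy around the equilibrium, the benefit split depends on the relative slopes, which at a point are proportional to the elasticities.
Buyer share = εs/(εs + |εd|) = 2.8/(2.8 + 4) = 7/17; seller share = |εd|/(εs + |εd|) = 10/17.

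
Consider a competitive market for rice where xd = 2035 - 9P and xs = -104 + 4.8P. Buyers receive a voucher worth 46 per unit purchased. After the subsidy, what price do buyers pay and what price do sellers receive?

Pre-subsidy: 2035 - 9P = -104 + 4.8P gives P* = 155, x* = 640.
With the rebate, buyers effectively pay Pb = Ps − 46, where Ps is the price sellers receive.
Demand in terms of Ps becomes xd = 2035 − 9(Ps − 46) = 2449 - 9Ps. Setting this equal to supply: 2449 - 9Ps = -104 + 4.8Ps, so Ps = 185.
Buyers pay Pb = 185 − 46 = 139; x' = -104 + 4.8·185 = 784.

Buyers pay 139; sellers receive 185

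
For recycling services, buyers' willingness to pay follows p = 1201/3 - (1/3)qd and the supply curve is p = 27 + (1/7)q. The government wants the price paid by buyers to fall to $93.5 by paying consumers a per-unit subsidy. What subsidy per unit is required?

Required subsidy s = $65 per unit

At a buyer price of 93.5, quantity demanded is 1201 − 3·93.5 = 920.5.
Sellers supply 920.5 only when they receive ps = 27 + (1/7)·920.5 = 158.5.
s = ps − pb = 158.5 − 93.5 = 65.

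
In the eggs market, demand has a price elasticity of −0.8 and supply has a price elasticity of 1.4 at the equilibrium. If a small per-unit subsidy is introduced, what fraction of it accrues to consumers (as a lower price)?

For a small subsidy around the equilibrium, the benefit split depends on the relative slopes, which at a point are proportional to the elasticities.
Buyer share = εs/(εs + |εd|) = 1.4/(1.4 + 0.8) = 7/11; seller share = |εd|/(εs + |εd|) = 4/11.

Consumer share = 7/11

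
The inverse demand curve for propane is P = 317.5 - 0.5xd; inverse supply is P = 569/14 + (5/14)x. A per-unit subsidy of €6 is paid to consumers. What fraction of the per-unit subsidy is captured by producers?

Producer share = 5/12

Pre-subsidy: 317.5 - 0.5x = 569/14 + (5/14)x gives x* = 323 and P* = 156.
With the rebate, buyers effectively pay Pb = Ps − 6, where Ps is the price sellers receive.
On the curves, Pb = 317.5 - 0.5x and Ps = 569/14 + (5/14)x; the wedge Ps − Pb = 6 gives 569/14 + (5/14)x − (317.5 - 0.5x) = 6, so x' = 330.
Then Pb = 317.5 − 0.5·330 = 152.5 and Ps = 569/14 + (5/14)·330 = 158.5.
Buyers' price falls by P* − Pb = 156 − 152.5 = 3.5; sellers' price rises by Ps − P* = 158.5 − 156 = 2.5.
So producers capture 2.5/6 = 5/12 of each unit of subsidy.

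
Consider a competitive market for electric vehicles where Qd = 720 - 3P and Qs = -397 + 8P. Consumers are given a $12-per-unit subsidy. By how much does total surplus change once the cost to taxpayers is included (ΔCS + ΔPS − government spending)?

Net change in total surplus = -1728/11

Pre-subsidy: 720 - 3P = -397 + 8P gives P* = 1117/11, Q* = 4569/11.
With the rebate, buyers effectively pay Pb = Ps − 12, where Ps is the price sellers receive.
Demand in terms of Ps becomes Qd = 720 − 3(Ps − 12) = 756 - 3Ps. Setting this equal to supply: 756 - 3Ps = -397 + 8Ps, so Ps = 1153/11.
Buyers pay Pb = 1153/11 − 12 = 1021/11; Q' = -397 + 8·(1153/11) = 4857/11.
ΔCS = ½(4569/11 + 4857/11)(1117/11 − 1021/11) = 452448/121; ΔPS = ½(4569/11 + 4857/11)(1153/11 − 1117/11) = 169668/121.
Government spending = 12 × 4857/11 = 58284/11.
Net change = 452448/121 + 169668/121 − 58284/11 = -1728/11. The loss equals the DWL triangle ½·12·288/11.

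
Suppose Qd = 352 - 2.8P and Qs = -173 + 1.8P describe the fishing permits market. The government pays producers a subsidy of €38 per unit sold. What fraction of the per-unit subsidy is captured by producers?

Pre-subsidy: 352 - 2.8P = -173 + 1.8P gives P* = 2625/23, Q* = 746/23.
With the subsidy, sellers receive Ps = Pb + 38 for each unit, where Pb is the price buyers pay.
Supply in terms of Pb becomes Qs = -173 + 1.8(Pb + 38) = -104.6 + 1.8Pb. Setting this equal to demand: 352 - 2.8Pb = -104.6 + 1.8Pb, so Pb = 2283/23.
Sellers receive Ps = 2283/23 + 38 = 3157/23; Q' = 352 − 2.8·(2283/23) = 8518/115.
Buyers' price falls by P* − Pb = 2625/23 − 2283/23 = 342/23; sellers' price rises by Ps − P* = 3157/23 − 2625/23 = 532/23.
So producers capture (532/23)/38 = 14/23 of each unit of subsidy.

Producer share = 14/23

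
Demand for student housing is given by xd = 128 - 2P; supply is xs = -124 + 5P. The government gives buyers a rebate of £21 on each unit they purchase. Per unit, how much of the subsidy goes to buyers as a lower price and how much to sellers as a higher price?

Pre-subsidy: 128 - 2P = -124 + 5P gives P* = 36, x* = 56.
With the rebate, buyers effectively pay Pb = Ps − 21, where Ps is the price sellers receive.
Demand in terms of Ps becomes xd = 128 − 2(Ps − 21) = 170 - 2Ps. Setting this equal to supply: 170 - 2Ps = -124 + 5Ps, so Ps = 42.
Buyers pay Pb = 42 − 21 = 21; x' = -124 + 5·42 = 86.
Buyers' price falls by P* − Pb = 36 − 21 = 15; sellers' price rises by Ps − P* = 42 − 36 = 6.

Buyers gain £15 per unit; sellers gain £6 per unit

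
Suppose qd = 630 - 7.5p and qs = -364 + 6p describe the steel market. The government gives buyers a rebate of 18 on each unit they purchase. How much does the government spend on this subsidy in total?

Pre-subsidy: 630 - 7.5p = -364 + 6p gives p* = 1988/27, q* = 700/9.
With the rebate, buyers effectively pay pb = ps − 18, where ps is the price sellers receive.
Demand in terms of ps becomes qd = 630 − 7.5(ps − 18) = 765 - 7.5ps. Setting this equal to supply: 765 - 7.5ps = -364 + 6ps, so ps = 2258/27.
Buyers pay pb = 2258/27 − 18 = 1772/27; q' = -364 + 6·(2258/27) = 1240/9.
Government outlay = subsidy × quantity = 18 × 1240/9 = 2480.

Government cost = 2480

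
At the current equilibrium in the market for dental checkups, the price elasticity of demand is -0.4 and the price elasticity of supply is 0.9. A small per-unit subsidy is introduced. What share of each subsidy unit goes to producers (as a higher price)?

Producer share = 4/13

For a small subsidy around the equilibrium, the benefit split depends on the relative slopes, which at a point are proportional to the elasticities.
Buyer share = εs/(εs + |εd|) = 0.9/(0.9 + 0.4) = 9/13; seller share = |εd|/(εs + |εd|) = 4/13.
So producers capture 4/13 of the subsidy.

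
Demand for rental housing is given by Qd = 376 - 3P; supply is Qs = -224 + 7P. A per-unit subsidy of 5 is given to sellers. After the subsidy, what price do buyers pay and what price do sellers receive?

Pre-subsidy: 376 - 3P = -224 + 7P gives P* = 60, Q* = 196.
With the subsidy, sellers receive Ps = Pb + 5 for each unit, where Pb is the price buyers pay.
Supply in terms of Pb becomes Qs = -224 + 7(Pb + 5) = -189 + 7Pb. Setting this equal to demand: 376 - 3Pb = -189 + 7Pb, so Pb = 56.5.
Sellers receive Ps = 56.5 + 5 = 61.5; Q' = 376 − 3·56.5 = 206.5.

Buyers pay 56.5; sellers receive 61.5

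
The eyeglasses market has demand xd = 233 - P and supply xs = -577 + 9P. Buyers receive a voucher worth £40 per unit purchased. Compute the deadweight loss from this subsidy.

Deadweight loss = £720

Pre-subsidy: 233 - P = -577 + 9P gives P* = 81, x* = 152.
With the rebate, buyers effectively pay Pb = Ps − 40, where Ps is the price sellers receive.
Demand in terms of Ps becomes xd = 233 − 1(Ps − 40) = 273 - Ps. Setting this equal to supply: 273 - Ps = -577 + 9Ps, so Ps = 85.
Buyers pay Pb = 85 − 40 = 45; x' = -577 + 9·85 = 188.
The subsidy expands output by 188 − 152 = 36 past the efficient level; on those units the gap between marginal cost and willingness to pay runs from 0 up to 40.
DWL = ½ × 40 × 36 = 720.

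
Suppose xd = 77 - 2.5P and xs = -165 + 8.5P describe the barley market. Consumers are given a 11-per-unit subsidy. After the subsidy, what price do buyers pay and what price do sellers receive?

Pre-subsidy: 77 - 2.5P = -165 + 8.5P gives P* = 22, x* = 22.
With the rebate, buyers effectively pay Pb = Ps − 11, where Ps is the price sellers receive.
Demand in terms of Ps becomes xd = 77 − 2.5(Ps − 11) = 104.5 - 2.5Ps. Setting this equal to supply: 104.5 - 2.5Ps = -165 + 8.5Ps, so Ps = 24.5.
Buyers pay Pb = 24.5 − 11 = 13.5; x' = -165 + 8.5·24.5 = 43.25.

Buyers pay 13.5; sellers receive 24.5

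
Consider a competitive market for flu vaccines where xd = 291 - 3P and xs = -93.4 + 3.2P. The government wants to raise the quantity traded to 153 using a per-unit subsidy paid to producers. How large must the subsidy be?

At x = 153, invert demand for the buyer price: Pb = (291 − 153)/3 = 46; invert supply for the seller price: Ps = (153 − (-93.4))/3.2 = 77.
The subsidy must fill the gap: s = Ps − Pb = 77 − 46 = 31.

Required subsidy s = 31 per unit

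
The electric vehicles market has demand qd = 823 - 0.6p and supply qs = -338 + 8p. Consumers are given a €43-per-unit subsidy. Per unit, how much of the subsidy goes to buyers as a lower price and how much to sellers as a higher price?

Pre-subsidy: 823 - 0.6p = -338 + 8p gives p* = 135, q* = 742.
With the rebate, buyers effectively pay pb = ps − 43, where ps is the price sellers receive.
Demand in terms of ps becomes qd = 823 − 0.6(ps − 43) = 848.8 - 0.6ps. Setting this equal to supply: 848.8 - 0.6ps = -338 + 8ps, so ps = 138.
Buyers pay pb = 138 − 43 = 95; q' = -338 + 8·138 = 766.
Buyers' price falls by p* − pb = 135 − 95 = 40; sellers' price rises by ps − p* = 138 − 135 = 3.

Buyers gain €40 per unit; sellers gain €3 per unit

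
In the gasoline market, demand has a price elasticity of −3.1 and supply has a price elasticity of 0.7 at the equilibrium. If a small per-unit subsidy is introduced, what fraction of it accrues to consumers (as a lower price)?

Consumer share = 7/38

For a small subsidy around the equilibrium, the benefit split depends on the relative slopes, which at a point are proportional to the elasticities.
Buyer share = εs/(εs + |εd|) = 0.7/(0.7 + 3.1) = 7/38; seller share = |εd|/(εs + |εd|) = 31/38.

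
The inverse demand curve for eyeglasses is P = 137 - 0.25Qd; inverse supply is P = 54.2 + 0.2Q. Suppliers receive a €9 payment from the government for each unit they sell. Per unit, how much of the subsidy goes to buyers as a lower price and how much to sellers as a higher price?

Buyers gain €5 per unit; sellers gain €4 per unit

Pre-subsidy: 137 - 0.25Q = 54.2 + 0.2Q gives Q* = 184 and P* = 91.
With the subsidy, sellers receive Ps = Pb + 9 for each unit, where Pb is the price buyers pay.
On the curves, Pb = 137 - 0.25Q and Ps = 54.2 + 0.2Q; the wedge Ps − Pb = 9 gives 54.2 + 0.2Q − (137 - 0.25Q) = 9, so Q' = 204.
Then Pb = 137 − 0.25·204 = 86 and Ps = 54.2 + 0.2·204 = 95.
Buyers' price falls by P* − Pb = 91 − 86 = 5; sellers' price rises by Ps − P* = 95 − 91 = 4.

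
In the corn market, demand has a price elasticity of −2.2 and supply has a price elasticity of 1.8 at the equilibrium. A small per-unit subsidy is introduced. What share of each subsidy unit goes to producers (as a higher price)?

Producer share = 0.55

For a small subsidy around the equilibrium, the benefit split depends on the relative slopes, which at a point are proportional to the elasticities.
Buyer share = εs/(εs + |εd|) = 1.8/(1.8 + 2.2) = 0.45; seller share = |εd|/(εs + |εd|) = 0.55.
So producers capture 0.55 of the subsidy.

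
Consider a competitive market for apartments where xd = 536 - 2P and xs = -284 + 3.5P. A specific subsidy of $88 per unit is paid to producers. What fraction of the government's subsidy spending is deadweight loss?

Pre-subsidy: 536 - 2P = -284 + 3.5P gives P* = 1640/11, x* = 2616/11.
With the subsidy, sellers receive Ps = Pb + 88 for each unit, where Pb is the price buyers pay.
Supply in terms of Pb becomes xs = -284 + 3.5(Pb + 88) = 24 + 3.5Pb. Setting this equal to demand: 536 - 2Pb = 24 + 3.5Pb, so Pb = 1024/11.
Sellers receive Ps = 1024/11 + 88 = 1992/11; x' = 536 − 2·(1024/11) = 3848/11.
ΔCS = ½(2616/11 + 3848/11)(1640/11 − 1024/11) = 180992/11; ΔPS = ½(2616/11 + 3848/11)(1992/11 − 1640/11) = 103424/11.
Government spending = 88 × 3848/11 = 30784.
DWL = ½ × 88 × (3848/11 − 2616/11) = 4928; fraction = 4928 / 30784 = 77/481.

DWL / government spending = 77/481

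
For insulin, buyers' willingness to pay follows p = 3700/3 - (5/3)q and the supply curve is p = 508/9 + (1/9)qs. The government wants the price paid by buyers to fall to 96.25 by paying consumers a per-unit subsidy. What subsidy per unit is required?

At a buyer price of 96.25, quantity demanded is 740 − 0.6·96.25 = 682.25.
Sellers supply 682.25 only when they receive ps = 508/9 + (1/9)·682.25 = 132.25.
s = ps − pb = 132.25 − 96.25 = 36.

Required subsidy s = 36 per unit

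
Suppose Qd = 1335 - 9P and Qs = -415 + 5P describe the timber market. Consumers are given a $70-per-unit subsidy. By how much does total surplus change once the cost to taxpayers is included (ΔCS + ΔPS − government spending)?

Pre-subsidy: 1335 - 9P = -415 + 5P gives P* = 125, Q* = 210.
With the rebate, buyers effectively pay Pb = Ps − 70, where Ps is the price sellers receive.
Demand in terms of Ps becomes Qd = 1335 − 9(Ps − 70) = 1965 - 9Ps. Setting this equal to supply: 1965 - 9Ps = -415 + 5Ps, so Ps = 170.
Buyers pay Pb = 170 − 70 = 100; Q' = -415 + 5·170 = 435.
ΔCS = ½(210 + 435)(125 − 100) = 8062.5; ΔPS = ½(210 + 435)(170 − 125) = 14512.5.
Government spending = 70 × 435 = 30450.
Net change = 8062.5 + 14512.5 − 30450 = -7875. The loss equals the DWL triangle ½·70·225.

Net change in total surplus = -$7875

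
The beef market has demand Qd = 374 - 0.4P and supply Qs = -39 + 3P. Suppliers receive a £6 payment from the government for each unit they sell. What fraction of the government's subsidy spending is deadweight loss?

Pre-subsidy: 374 - 0.4P = -39 + 3P gives P* = 2065/17, Q* = 5532/17.
With the subsidy, sellers receive Ps = Pb + 6 for each unit, where Pb is the price buyers pay.
Supply in terms of Pb becomes Qs = -39 + 3(Pb + 6) = -21 + 3Pb. Setting this equal to demand: 374 - 0.4Pb = -21 + 3Pb, so Pb = 1975/17.
Sellers receive Ps = 1975/17 + 6 = 2077/17; Q' = 374 − 0.4·(1975/17) = 5568/17.
ΔCS = ½(5532/17 + 5568/17)(2065/17 − 1975/17) = 499500/289; ΔPS = ½(5532/17 + 5568/17)(2077/17 − 2065/17) = 66600/289.
Government spending = 6 × 5568/17 = 33408/17.
DWL = ½ × 6 × (5568/17 − 5532/17) = 108/17; fraction = (108/17) / (33408/17) = 3/928.

DWL / government spending = 3/928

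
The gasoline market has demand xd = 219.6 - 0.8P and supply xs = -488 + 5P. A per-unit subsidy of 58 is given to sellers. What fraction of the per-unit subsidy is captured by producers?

Producer share = 4/29

Pre-subsidy: 219.6 - 0.8P = -488 + 5P gives P* = 122, x* = 122.
With the subsidy, sellers receive Ps = Pb + 58 for each unit, where Pb is the price buyers pay.
Supply in terms of Pb becomes xs = -488 + 5(Pb + 58) = -198 + 5Pb. Setting this equal to demand: 219.6 - 0.8Pb = -198 + 5Pb, so Pb = 72.
Sellers receive Ps = 72 + 58 = 130; x' = 219.6 − 0.8·72 = 162.
Buyers' price falls by P* − Pb = 122 − 72 = 50; sellers' price rises by Ps − P* = 130 − 122 = 8.
So producers capture 8/58 = 4/29 of each unit of subsidy.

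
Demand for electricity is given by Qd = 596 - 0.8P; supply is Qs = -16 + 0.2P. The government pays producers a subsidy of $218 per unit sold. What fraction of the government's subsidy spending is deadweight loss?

Pre-subsidy: 596 - 0.8P = -16 + 0.2P gives P* = 612, Q* = 106.4.
With the subsidy, sellers receive Ps = Pb + 218 for each unit, where Pb is the price buyers pay.
Supply in terms of Pb becomes Qs = -16 + 0.2(Pb + 218) = 27.6 + 0.2Pb. Setting this equal to demand: 596 - 0.8Pb = 27.6 + 0.2Pb, so Pb = 568.4.
Sellers receive Ps = 568.4 + 218 = 786.4; Q' = 596 − 0.8·568.4 = 141.28.
ΔCS = ½(106.4 + 141.28)(612 − 568.4) = 5399.424; ΔPS = ½(106.4 + 141.28)(786.4 − 612) = 21597.696.
Government spending = 218 × 141.28 = 30799.04.
DWL = ½ × 218 × (141.28 − 106.4) = 3801.92; fraction = 3801.92 / 30799.04 = 109/883.

DWL / government spending = 109/883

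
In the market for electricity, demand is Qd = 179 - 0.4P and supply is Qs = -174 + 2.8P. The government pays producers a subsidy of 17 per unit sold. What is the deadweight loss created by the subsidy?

Deadweight loss = 50.575

Pre-subsidy: 179 - 0.4P = -174 + 2.8P gives P* = 110.3125, Q* = 134.875.
With the subsidy, sellers receive Ps = Pb + 17 for each unit, where Pb is the price buyers pay.
Supply in terms of Pb becomes Qs = -174 + 2.8(Pb + 17) = -126.4 + 2.8Pb. Setting this equal to demand: 179 - 0.4Pb = -126.4 + 2.8Pb, so Pb = 95.4375.
Sellers receive Ps = 95.4375 + 17 = 112.4375; Q' = 179 − 0.4·95.4375 = 140.825.
The subsidy expands output by 140.825 − 134.875 = 5.95 past the efficient level; on those units the gap between marginal cost and willingness to pay runs from 0 up to 17.
DWL = ½ × 17 × 5.95 = 50.575.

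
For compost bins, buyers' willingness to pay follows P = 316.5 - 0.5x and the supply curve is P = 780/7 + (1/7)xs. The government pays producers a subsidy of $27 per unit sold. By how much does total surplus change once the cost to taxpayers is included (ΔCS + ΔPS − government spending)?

Net change in total surplus = -$567

Pre-subsidy: 316.5 - 0.5x = 780/7 + (1/7)x gives x* = 319 and P* = 157.
With the subsidy, sellers receive Ps = Pb + 27 for each unit, where Pb is the price buyers pay.
On the curves, Pb = 316.5 - 0.5x and Ps = 780/7 + (1/7)x; the wedge Ps − Pb = 27 gives 780/7 + (1/7)x − (316.5 - 0.5x) = 27, so x' = 361.
Then Pb = 316.5 − 0.5·361 = 136 and Ps = 780/7 + (1/7)·361 = 163.
ΔCS = ½(319 + 361)(157 − 136) = 7140; ΔPS = ½(319 + 361)(163 − 157) = 2040.
Government spending = 27 × 361 = 9747.
Net change = 7140 + 2040 − 9747 = -567. The loss equals the DWL triangle ½·27·42.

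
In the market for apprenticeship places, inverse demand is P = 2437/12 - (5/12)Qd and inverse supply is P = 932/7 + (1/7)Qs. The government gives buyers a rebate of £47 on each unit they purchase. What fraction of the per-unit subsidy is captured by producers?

Pre-subsidy: 2437/12 - (5/12)Q = 932/7 + (1/7)Q gives Q* = 125 and P* = 151.
With the rebate, buyers effectively pay Pb = Ps − 47, where Ps is the price sellers receive.
On the curves, Pb = 2437/12 - (5/12)Q and Ps = 932/7 + (1/7)Q; the wedge Ps − Pb = 47 gives 932/7 + (1/7)Q − (2437/12 - (5/12)Q) = 47, so Q' = 209.
Then Pb = 2437/12 − (5/12)·209 = 116 and Ps = 932/7 + (1/7)·209 = 163.
Buyers' price falls by P* − Pb = 151 − 116 = 35; sellers' price rises by Ps − P* = 163 − 151 = 12.
So producers capture 12/47 = 12/47 of each unit of subsidy.

Producer share = 12/47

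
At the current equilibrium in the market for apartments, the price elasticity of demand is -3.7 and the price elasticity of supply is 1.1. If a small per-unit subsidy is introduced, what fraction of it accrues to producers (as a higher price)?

Producer share = 37/48

For a small subsidy around the equilibrium, the benefit split depends on the relative slopes, which at a point are proportional to the elasticities.
Buyer share = εs/(εs + |εd|) = 1.1/(1.1 + 3.7) = 11/48; seller share = |εd|/(εs + |εd|) = 37/48.
So producers capture 37/48 of the subsidy.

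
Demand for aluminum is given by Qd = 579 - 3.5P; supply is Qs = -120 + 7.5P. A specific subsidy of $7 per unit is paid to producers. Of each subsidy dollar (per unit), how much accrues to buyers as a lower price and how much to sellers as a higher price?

Buyers gain 105/22 per unit; sellers gain 49/22 per unit

Pre-subsidy: 579 - 3.5P = -120 + 7.5P gives P* = 699/11, Q* = 7845/22.
With the subsidy, sellers receive Ps = Pb + 7 for each unit, where Pb is the price buyers pay.
Supply in terms of Pb becomes Qs = -120 + 7.5(Pb + 7) = -67.5 + 7.5Pb. Setting this equal to demand: 579 - 3.5Pb = -67.5 + 7.5Pb, so Pb = 1293/22.
Sellers receive Ps = 1293/22 + 7 = 1447/22; Q' = 579 − 3.5·(1293/22) = 16425/44.
Buyers' price falls by P* − Pb = 699/11 − 1293/22 = 105/22; sellers' price rises by Ps − P* = 1447/22 − 699/11 = 49/22.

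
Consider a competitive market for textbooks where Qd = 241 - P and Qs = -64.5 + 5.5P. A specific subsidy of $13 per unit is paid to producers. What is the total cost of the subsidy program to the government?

Government cost = $2665

Pre-subsidy: 241 - P = -64.5 + 5.5P gives P* = 47, Q* = 194.
With the subsidy, sellers receive Ps = Pb + 13 for each unit, where Pb is the price buyers pay.
Supply in terms of Pb becomes Qs = -64.5 + 5.5(Pb + 13) = 7 + 5.5Pb. Setting this equal to demand: 241 - Pb = 7 + 5.5Pb, so Pb = 36.
Sellers receive Ps = 36 + 13 = 49; Q' = 241 − 1·36 = 205.
Government outlay = subsidy × quantity = 13 × 205 = 2665.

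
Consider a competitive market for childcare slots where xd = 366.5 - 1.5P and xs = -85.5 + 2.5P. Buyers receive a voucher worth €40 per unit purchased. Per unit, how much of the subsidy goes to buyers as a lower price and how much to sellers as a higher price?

Pre-subsidy: 366.5 - 1.5P = -85.5 + 2.5P gives P* = 113, x* = 197.
With the rebate, buyers effectively pay Pb = Ps − 40, where Ps is the price sellers receive.
Demand in terms of Ps becomes xd = 366.5 − 1.5(Ps − 40) = 426.5 - 1.5Ps. Setting this equal to supply: 426.5 - 1.5Ps = -85.5 + 2.5Ps, so Ps = 128.
Buyers pay Pb = 128 − 40 = 88; x' = -85.5 + 2.5·128 = 234.5.
Buyers' price falls by P* − Pb = 113 − 88 = 25; sellers' price rises by Ps − P* = 128 − 113 = 15.

Buyers gain €25 per unit; sellers gain €15 per unit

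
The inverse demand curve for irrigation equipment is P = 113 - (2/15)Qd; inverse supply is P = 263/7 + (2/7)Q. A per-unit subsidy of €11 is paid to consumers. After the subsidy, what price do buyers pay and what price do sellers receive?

Pre-subsidy: 113 - (2/15)Q = 263/7 + (2/7)Q gives Q* = 180 and P* = 89.
With the rebate, buyers effectively pay Pb = Ps − 11, where Ps is the price sellers receive.
On the curves, Pb = 113 - (2/15)Q and Ps = 263/7 + (2/7)Q; the wedge Ps − Pb = 11 gives 263/7 + (2/7)Q − (113 - (2/15)Q) = 11, so Q' = 206.25.
Then Pb = 113 − (2/15)·206.25 = 85.5 and Ps = 263/7 + (2/7)·206.25 = 96.5.

Buyers pay €85.5; sellers receive €96.5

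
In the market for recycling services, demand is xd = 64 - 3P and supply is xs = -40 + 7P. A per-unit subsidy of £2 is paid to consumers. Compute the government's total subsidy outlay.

Pre-subsidy: 64 - 3P = -40 + 7P gives P* = 10.4, x* = 32.8.
With the rebate, buyers effectively pay Pb = Ps − 2, where Ps is the price sellers receive.
Demand in terms of Ps becomes xd = 64 − 3(Ps − 2) = 70 - 3Ps. Setting this equal to supply: 70 - 3Ps = -40 + 7Ps, so Ps = 11.
Buyers pay Pb = 11 − 2 = 9; x' = -40 + 7·11 = 37.
Government outlay = subsidy × quantity = 2 × 37 = 74.

Government cost = £74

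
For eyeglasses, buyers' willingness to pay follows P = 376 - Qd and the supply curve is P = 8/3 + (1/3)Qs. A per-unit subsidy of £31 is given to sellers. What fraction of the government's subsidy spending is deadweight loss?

Pre-subsidy: 376 - Q = 8/3 + (1/3)Q gives Q* = 280 and P* = 96.
With the subsidy, sellers receive Ps = Pb + 31 for each unit, where Pb is the price buyers pay.
On the curves, Pb = 376 - Q and Ps = 8/3 + (1/3)Q; the wedge Ps − Pb = 31 gives 8/3 + (1/3)Q − (376 - Q) = 31, so Q' = 303.25.
Then Pb = 376 − 1·303.25 = 72.75 and Ps = 8/3 + (1/3)·303.25 = 103.75.
ΔCS = ½(280 + 303.25)(96 − 72.75) = 6780.28125; ΔPS = ½(280 + 303.25)(103.75 − 96) = 2260.09375.
Government spending = 31 × 303.25 = 9400.75.
DWL = ½ × 31 × (303.25 − 280) = 360.375; fraction = 360.375 / 9400.75 = 93/2426.

DWL / government spending = 93/2426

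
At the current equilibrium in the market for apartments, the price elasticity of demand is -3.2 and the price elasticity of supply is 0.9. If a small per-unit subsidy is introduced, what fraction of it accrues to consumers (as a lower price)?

Consumer share = 9/41

For a small subsidy around the equilibrium, the benefit split depends on the relative slopes, which at a point are proportional to the elasticities.
Buyer share = εs/(εs + |εd|) = 0.9/(0.9 + 3.2) = 9/41; seller share = |εd|/(εs + |εd|) = 32/41.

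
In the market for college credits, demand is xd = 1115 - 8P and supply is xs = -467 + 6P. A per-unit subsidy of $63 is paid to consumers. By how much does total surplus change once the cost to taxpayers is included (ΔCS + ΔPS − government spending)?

Pre-subsidy: 1115 - 8P = -467 + 6P gives P* = 113, x* = 211.
With the rebate, buyers effectively pay Pb = Ps − 63, where Ps is the price sellers receive.
Demand in terms of Ps becomes xd = 1115 − 8(Ps − 63) = 1619 - 8Ps. Setting this equal to supply: 1619 - 8Ps = -467 + 6Ps, so Ps = 149.
Buyers pay Pb = 149 − 63 = 86; x' = -467 + 6·149 = 427.
ΔCS = ½(211 + 427)(113 − 86) = 8613; ΔPS = ½(211 + 427)(149 − 113) = 11484.
Government spending = 63 × 427 = 26901.
Net change = 8613 + 11484 − 26901 = -6804. The loss equals the DWL triangle ½·63·216.

Net change in total surplus = -$6804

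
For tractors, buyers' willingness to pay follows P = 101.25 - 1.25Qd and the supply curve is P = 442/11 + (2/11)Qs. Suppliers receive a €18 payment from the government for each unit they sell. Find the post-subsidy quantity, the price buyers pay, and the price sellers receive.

Pre-subsidy: 101.25 - 1.25Q = 442/11 + (2/11)Q gives Q* = 2687/63 and P* = 3020/63.
With the subsidy, sellers receive Ps = Pb + 18 for each unit, where Pb is the price buyers pay.
On the curves, Pb = 101.25 - 1.25Q and Ps = 442/11 + (2/11)Q; the wedge Ps − Pb = 18 gives 442/11 + (2/11)Q − (101.25 - 1.25Q) = 18, so Q' = 497/9.
Then Pb = 101.25 − 1.25·(497/9) = 290/9 and Ps = 442/11 + (2/11)·(497/9) = 452/9.

Q' = 497/9; buyers pay 290/9; sellers receive 452/9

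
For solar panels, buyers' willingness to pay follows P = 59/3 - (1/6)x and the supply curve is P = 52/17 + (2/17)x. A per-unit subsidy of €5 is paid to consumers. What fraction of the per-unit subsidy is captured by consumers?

Consumer share = 17/29

Pre-subsidy: 59/3 - (1/6)x = 52/17 + (2/17)x gives x* = 1694/29 and P* = 288/29.
With the rebate, buyers effectively pay Pb = Ps − 5, where Ps is the price sellers receive.
On the curves, Pb = 59/3 - (1/6)x and Ps = 52/17 + (2/17)x; the wedge Ps − Pb = 5 gives 52/17 + (2/17)x − (59/3 - (1/6)x) = 5, so x' = 76.
Then Pb = 59/3 − (1/6)·76 = 7 and Ps = 52/17 + (2/17)·76 = 12.
Buyers' price falls by P* − Pb = 288/29 − 7 = 85/29; sellers' price rises by Ps − P* = 12 − 288/29 = 60/29.
So consumers capture (85/29)/5 = 17/29 of each unit of subsidy.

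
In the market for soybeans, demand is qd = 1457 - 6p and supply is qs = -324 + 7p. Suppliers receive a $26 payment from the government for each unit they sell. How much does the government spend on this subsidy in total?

Pre-subsidy: 1457 - 6p = -324 + 7p gives p* = 137, q* = 635.
With the subsidy, sellers receive ps = pb + 26 for each unit, where pb is the price buyers pay.
Supply in terms of pb becomes qs = -324 + 7(pb + 26) = -142 + 7pb. Setting this equal to demand: 1457 - 6pb = -142 + 7pb, so pb = 123.
Sellers receive ps = 123 + 26 = 149; q' = 1457 − 6·123 = 719.
Government outlay = subsidy × quantity = 26 × 719 = 18694.

Government cost = $18694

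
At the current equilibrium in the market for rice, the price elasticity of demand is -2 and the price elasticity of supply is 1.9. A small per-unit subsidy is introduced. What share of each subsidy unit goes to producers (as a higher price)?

Producer share = 20/39

For a small subsidy around the equilibrium, the benefit split depends on the relative slopes, which at a point are proportional to the elasticities.
Buyer share = εs/(εs + |εd|) = 1.9/(1.9 + 2) = 19/39; seller share = |εd|/(εs + |εd|) = 20/39.
So producers capture 20/39 of the subsidy.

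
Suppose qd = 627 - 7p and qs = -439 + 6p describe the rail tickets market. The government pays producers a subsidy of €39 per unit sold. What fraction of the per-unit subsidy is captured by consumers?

Consumer share = 6/13

Pre-subsidy: 627 - 7p = -439 + 6p gives p* = 82, q* = 53.
With the subsidy, sellers receive ps = pb + 39 for each unit, where pb is the price buyers pay.
Supply in terms of pb becomes qs = -439 + 6(pb + 39) = -205 + 6pb. Setting this equal to demand: 627 - 7pb = -205 + 6pb, so pb = 64.
Sellers receive ps = 64 + 39 = 103; q' = 627 − 7·64 = 179.
Buyers' price falls by p* − pb = 82 − 64 = 18; sellers' price rises by ps − p* = 103 − 82 = 21.
So consumers capture 18/39 = 6/13 of each unit of subsidy.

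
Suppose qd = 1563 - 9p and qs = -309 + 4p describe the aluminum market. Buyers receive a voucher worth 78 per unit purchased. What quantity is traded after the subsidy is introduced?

Pre-subsidy: 1563 - 9p = -309 + 4p gives p* = 144, q* = 267.
With the rebate, buyers effectively pay pb = ps − 78, where ps is the price sellers receive.
Demand in terms of ps becomes qd = 1563 − 9(ps − 78) = 2265 - 9ps. Setting this equal to supply: 2265 - 9ps = -309 + 4ps, so ps = 198.
Buyers pay pb = 198 − 78 = 120; q' = -309 + 4·198 = 483.

q' = 483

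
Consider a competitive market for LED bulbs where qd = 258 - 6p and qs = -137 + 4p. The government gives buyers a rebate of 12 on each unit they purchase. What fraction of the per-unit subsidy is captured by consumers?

Pre-subsidy: 258 - 6p = -137 + 4p gives p* = 39.5, q* = 21.
With the rebate, buyers effectively pay pb = ps − 12, where ps is the price sellers receive.
Demand in terms of ps becomes qd = 258 − 6(ps − 12) = 330 - 6ps. Setting this equal to supply: 330 - 6ps = -137 + 4ps, so ps = 46.7.
Buyers pay pb = 46.7 − 12 = 34.7; q' = -137 + 4·46.7 = 49.8.
Buyers' price falls by p* − pb = 39.5 − 34.7 = 4.8; sellers' price rises by ps − p* = 46.7 − 39.5 = 7.2.
So consumers capture 4.8/12 = 0.4 of each unit of subsidy.

Consumer share = 0.4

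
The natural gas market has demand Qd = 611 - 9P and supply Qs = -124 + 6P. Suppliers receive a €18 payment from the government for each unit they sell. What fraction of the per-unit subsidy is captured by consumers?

Consumer share = 0.4

Pre-subsidy: 611 - 9P = -124 + 6P gives P* = 49, Q* = 170.
With the subsidy, sellers receive Ps = Pb + 18 for each unit, where Pb is the price buyers pay.
Supply in terms of Pb becomes Qs = -124 + 6(Pb + 18) = -16 + 6Pb. Setting this equal to demand: 611 - 9Pb = -16 + 6Pb, so Pb = 41.8.
Sellers receive Ps = 41.8 + 18 = 59.8; Q' = 611 − 9·41.8 = 234.8.
Buyers' price falls by P* − Pb = 49 − 41.8 = 7.2; sellers' price rises by Ps − P* = 59.8 − 49 = 10.8.
So consumers capture 7.2/18 = 0.4 of each unit of subsidy.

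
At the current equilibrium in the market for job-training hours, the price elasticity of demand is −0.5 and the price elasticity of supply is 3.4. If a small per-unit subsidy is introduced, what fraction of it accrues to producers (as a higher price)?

Producer share = 5/39

For a small subsidy around the equilibrium, the benefit split depends on the relative slopes, which at a point are proportional to the elasticities.
Buyer share = εs/(εs + |εd|) = 3.4/(3.4 + 0.5) = 34/39; seller share = |εd|/(εs + |εd|) = 5/39.
So producers capture 5/39 of the subsidy.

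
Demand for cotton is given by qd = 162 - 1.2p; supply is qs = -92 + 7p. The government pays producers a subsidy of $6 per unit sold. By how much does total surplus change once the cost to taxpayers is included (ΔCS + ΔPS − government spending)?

Pre-subsidy: 162 - 1.2p = -92 + 7p gives p* = 1270/41, q* = 5118/41.
With the subsidy, sellers receive ps = pb + 6 for each unit, where pb is the price buyers pay.
Supply in terms of pb becomes qs = -92 + 7(pb + 6) = -50 + 7pb. Setting this equal to demand: 162 - 1.2pb = -50 + 7pb, so pb = 1060/41.
Sellers receive ps = 1060/41 + 6 = 1306/41; q' = 162 − 1.2·(1060/41) = 5370/41.
ΔCS = ½(5118/41 + 5370/41)(1270/41 − 1060/41) = 1101240/1681; ΔPS = ½(5118/41 + 5370/41)(1306/41 − 1270/41) = 188784/1681.
Government spending = 6 × 5370/41 = 32220/41.
Net change = 1101240/1681 + 188784/1681 − 32220/41 = -756/41. The loss equals the DWL triangle ½·6·252/41.

Net change in total surplus = -756/41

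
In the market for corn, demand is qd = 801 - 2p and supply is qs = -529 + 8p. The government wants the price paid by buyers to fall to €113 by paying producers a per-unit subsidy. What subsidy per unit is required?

At a buyer price of 113, quantity demanded is 801 − 2·113 = 575.
Sellers supply 575 only when they receive ps with -529 + 8·ps = 575, i.e. ps = 138.
s = ps − pb = 138 − 113 = 25.

Required subsidy s = €25 per unit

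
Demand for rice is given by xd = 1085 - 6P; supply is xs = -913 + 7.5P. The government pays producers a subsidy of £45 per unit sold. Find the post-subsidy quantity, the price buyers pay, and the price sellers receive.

Pre-subsidy: 1085 - 6P = -913 + 7.5P gives P* = 148, x* = 197.
With the subsidy, sellers receive Ps = Pb + 45 for each unit, where Pb is the price buyers pay.
Supply in terms of Pb becomes xs = -913 + 7.5(Pb + 45) = -575.5 + 7.5Pb. Setting this equal to demand: 1085 - 6Pb = -575.5 + 7.5Pb, so Pb = 123.
Sellers receive Ps = 123 + 45 = 168; x' = 1085 − 6·123 = 347.

x' = 347; buyers pay £123; sellers receive £168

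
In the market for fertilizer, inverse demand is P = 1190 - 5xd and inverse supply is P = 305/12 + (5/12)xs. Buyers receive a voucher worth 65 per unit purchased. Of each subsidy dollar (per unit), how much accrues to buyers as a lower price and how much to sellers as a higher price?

Pre-subsidy: 1190 - 5x = 305/12 + (5/12)x gives x* = 215 and P* = 115.
With the rebate, buyers effectively pay Pb = Ps − 65, where Ps is the price sellers receive.
On the curves, Pb = 1190 - 5x and Ps = 305/12 + (5/12)x; the wedge Ps − Pb = 65 gives 305/12 + (5/12)x − (1190 - 5x) = 65, so x' = 227.
Then Pb = 1190 − 5·227 = 55 and Ps = 305/12 + (5/12)·227 = 120.
Buyers' price falls by P* − Pb = 115 − 55 = 60; sellers' price rises by Ps − P* = 120 − 115 = 5.

Buyers gain 60 per unit; sellers gain 5 per unit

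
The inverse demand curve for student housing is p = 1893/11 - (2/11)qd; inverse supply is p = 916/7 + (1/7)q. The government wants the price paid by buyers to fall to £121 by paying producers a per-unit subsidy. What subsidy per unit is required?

At a buyer price of 121, quantity demanded is 946.5 − 5.5·121 = 281.
Sellers supply 281 only when they receive ps = 916/7 + (1/7)·281 = 171.
s = ps − pb = 171 − 121 = 50.

Required subsidy s = £50 per unit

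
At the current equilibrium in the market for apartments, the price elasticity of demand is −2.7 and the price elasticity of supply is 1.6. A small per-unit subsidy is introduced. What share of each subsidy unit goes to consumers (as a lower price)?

Consumer share = 16/43

For a small subsidy around the equilibrium, the benefit split depends on the relative slopes, which at a point are proportional to the elasticities.
Buyer share = εs/(εs + |εd|) = 1.6/(1.6 + 2.7) = 16/43; seller share = |εd|/(εs + |εd|) = 27/43.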